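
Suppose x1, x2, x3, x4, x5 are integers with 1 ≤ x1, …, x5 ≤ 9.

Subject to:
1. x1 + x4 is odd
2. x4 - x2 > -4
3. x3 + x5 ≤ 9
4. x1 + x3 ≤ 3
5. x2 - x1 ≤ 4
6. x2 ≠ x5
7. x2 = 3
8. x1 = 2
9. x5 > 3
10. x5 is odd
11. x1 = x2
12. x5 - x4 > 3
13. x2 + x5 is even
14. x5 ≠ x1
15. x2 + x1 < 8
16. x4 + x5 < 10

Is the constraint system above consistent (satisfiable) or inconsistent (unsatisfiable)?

Constraint 8 fixes x1 = 2 and constraint 7 fixes x2 = 3, but constraint 11 requires x1 = x2. Since 2 ≠ 3, contradiction.

Unsatisfiable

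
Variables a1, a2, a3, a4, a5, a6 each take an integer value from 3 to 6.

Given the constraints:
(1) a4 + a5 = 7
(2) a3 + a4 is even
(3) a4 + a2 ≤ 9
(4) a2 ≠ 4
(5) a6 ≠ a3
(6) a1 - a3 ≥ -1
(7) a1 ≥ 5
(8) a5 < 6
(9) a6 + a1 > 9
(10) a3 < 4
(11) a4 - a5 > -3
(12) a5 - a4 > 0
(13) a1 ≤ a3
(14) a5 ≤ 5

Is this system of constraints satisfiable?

From constraints 7 and 13: a3 ≥ a1 and a1 ≥ 5, so a3 ≥ 5. From constraint 10: a3 ≤ 3. But 3 < 5, so no value of a3 works.

Unsatisfiable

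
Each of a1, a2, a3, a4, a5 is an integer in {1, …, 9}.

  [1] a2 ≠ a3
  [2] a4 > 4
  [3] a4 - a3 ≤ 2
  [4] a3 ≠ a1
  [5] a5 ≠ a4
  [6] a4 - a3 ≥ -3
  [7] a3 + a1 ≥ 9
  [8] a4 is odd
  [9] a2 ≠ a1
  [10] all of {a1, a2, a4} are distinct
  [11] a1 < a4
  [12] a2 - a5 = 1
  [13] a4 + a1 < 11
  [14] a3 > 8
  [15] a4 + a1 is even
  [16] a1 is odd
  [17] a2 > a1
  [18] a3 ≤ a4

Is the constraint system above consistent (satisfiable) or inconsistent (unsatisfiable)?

Satisfiable

Take a1 = 1, a2 = 3, a3 = 9, a4 = 9, a5 = 2. Then constraint 3: a4 - a3 = 0; constraint 6: a4 - a3 = 0; constraint 7: a3 + a1 = 10, and every other listed constraint is also met.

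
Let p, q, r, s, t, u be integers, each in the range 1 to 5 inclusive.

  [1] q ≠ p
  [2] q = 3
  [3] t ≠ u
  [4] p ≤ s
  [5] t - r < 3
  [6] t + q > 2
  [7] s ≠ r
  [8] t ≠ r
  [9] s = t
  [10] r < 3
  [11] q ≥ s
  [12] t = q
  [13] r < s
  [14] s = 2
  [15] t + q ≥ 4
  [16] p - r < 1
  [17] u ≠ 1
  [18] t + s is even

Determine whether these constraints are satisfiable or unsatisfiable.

Unsatisfiable

Constraint 14 fixes s = 2 and constraint 2 fixes q = 3. Constraints 9 and 12 give s = t = q, so s = q. But 2 ≠ 3 — contradiction.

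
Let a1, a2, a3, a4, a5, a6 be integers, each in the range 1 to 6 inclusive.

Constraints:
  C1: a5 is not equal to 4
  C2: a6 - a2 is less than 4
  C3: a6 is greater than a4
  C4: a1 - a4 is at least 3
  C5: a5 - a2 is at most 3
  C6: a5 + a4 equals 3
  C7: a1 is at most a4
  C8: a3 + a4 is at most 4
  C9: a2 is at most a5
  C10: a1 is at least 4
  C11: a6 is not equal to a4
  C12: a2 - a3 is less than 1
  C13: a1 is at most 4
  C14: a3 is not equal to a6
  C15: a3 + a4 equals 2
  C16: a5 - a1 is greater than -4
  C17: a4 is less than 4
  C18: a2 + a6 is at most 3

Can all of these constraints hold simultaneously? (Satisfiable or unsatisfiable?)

From constraints 7 and 10: a4 ≥ a1 and a1 ≥ 4, so a4 ≥ 4. From constraint 17: a4 ≤ 3. But 3 < 4, so no value of a4 works.

Unsatisfiable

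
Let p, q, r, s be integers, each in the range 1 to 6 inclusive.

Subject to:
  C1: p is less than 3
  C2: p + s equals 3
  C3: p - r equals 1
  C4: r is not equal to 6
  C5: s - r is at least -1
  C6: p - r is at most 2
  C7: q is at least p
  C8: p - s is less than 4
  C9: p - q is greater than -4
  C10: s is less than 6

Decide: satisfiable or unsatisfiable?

Satisfiable

The assignment p = 2, q = 5, r = 1, s = 1 works:
  constraint 2 holds since p + s = 3.
  constraint 3 holds since p - r = 1.
The rest check out directly.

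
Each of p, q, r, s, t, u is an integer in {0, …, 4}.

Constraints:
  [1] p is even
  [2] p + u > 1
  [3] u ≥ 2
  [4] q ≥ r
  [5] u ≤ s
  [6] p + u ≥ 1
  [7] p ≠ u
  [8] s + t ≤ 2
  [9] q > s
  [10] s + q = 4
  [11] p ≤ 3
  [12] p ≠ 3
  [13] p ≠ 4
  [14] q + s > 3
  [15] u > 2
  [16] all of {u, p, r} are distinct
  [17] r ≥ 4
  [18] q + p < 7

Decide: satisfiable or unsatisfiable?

Unsatisfiable

From constraints 3 and 5: s ≥ u ≥ 2. From constraints 4 and 17: q ≥ r ≥ 4. Hence s + q ≥ 6. But constraint 10 requires s + q = 4, and 4 < 6. Contradiction.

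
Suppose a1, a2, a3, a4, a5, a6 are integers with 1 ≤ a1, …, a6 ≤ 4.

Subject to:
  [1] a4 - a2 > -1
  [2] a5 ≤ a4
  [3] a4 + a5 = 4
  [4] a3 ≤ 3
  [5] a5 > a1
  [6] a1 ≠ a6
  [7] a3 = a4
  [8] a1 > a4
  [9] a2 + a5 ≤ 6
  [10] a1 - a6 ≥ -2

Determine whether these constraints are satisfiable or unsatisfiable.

Constraints 2, 5, and 8 give a4 < a1, a1 < a5, a5 ≤ a4. Chaining: a4 < a1 < a5 ≤ a4, which forces a4 < a4 — impossible.

Unsatisfiable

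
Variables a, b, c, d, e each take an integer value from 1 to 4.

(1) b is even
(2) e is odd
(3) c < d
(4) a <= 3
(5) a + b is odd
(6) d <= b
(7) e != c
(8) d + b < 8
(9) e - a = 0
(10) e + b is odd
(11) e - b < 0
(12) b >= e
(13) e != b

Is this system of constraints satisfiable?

Satisfiable

One satisfying assignment is a = 3, b = 4, c = 1, d = 2, e = 3.
For the less obvious constraints — constraint 8: d + b = 6; constraint 9: e - a = 0 — and the others hold by inspection.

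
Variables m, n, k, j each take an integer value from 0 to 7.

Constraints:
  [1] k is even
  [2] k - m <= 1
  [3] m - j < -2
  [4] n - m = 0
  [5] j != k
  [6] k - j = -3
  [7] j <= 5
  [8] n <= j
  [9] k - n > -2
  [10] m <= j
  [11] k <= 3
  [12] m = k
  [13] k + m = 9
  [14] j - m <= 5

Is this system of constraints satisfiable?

From constraint 11: k ≤ 3. From constraints 7 and 10: m ≤ j ≤ 5. Hence k + m ≤ 8. But constraint 13 requires k + m = 9, and 9 > 8. Contradiction.

Unsatisfiable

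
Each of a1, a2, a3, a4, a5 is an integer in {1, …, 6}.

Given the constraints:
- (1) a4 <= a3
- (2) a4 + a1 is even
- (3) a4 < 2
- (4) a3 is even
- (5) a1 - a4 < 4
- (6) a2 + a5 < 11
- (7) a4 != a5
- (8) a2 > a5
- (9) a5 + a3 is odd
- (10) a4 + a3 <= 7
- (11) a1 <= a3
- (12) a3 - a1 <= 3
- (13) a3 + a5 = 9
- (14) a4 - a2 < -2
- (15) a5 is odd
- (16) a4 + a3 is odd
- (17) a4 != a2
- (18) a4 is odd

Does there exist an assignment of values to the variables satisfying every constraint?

Satisfiable

Setting (a1, a2, a3, a4, a5) = (3, 6, 6, 1, 3) satisfies everything: constraint 5: a1 - a4 = 2; constraint 6: a2 + a5 = 9, and the others follow.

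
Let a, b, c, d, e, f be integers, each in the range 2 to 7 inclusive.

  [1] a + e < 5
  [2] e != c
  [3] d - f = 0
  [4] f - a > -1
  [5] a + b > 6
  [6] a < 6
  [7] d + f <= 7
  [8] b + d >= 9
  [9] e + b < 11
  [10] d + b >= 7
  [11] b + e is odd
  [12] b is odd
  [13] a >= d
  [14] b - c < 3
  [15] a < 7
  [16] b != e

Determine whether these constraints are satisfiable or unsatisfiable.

One satisfying assignment is a = 2, b = 7, c = 7, d = 2, e = 2, f = 2.
For the less obvious constraints — constraint 1: a + e = 4; constraint 3: d - f = 0; constraint 4: f - a = 0 — and the others hold by inspection.

Satisfiable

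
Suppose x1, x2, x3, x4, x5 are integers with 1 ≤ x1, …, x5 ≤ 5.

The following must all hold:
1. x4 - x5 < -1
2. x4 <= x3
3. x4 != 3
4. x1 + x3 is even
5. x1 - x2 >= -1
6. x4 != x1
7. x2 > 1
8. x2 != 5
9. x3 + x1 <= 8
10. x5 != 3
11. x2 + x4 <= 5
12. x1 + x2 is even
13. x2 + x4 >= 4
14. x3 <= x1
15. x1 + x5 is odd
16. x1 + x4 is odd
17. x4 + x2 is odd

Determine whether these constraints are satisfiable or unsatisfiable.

Take x1 = 4, x2 = 4, x3 = 4, x4 = 1, x5 = 5. Then constraint 1: x4 - x5 = -4; constraint 5: x1 - x2 = 0, and every other listed constraint is also met.

Satisfiable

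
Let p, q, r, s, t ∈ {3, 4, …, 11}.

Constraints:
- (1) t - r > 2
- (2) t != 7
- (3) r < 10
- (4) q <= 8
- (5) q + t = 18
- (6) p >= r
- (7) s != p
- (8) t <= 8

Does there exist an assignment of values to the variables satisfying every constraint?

From constraint 4: q ≤ 8. From constraint 8: t ≤ 8. Hence q + t ≤ 16. But constraint 5 requires q + t = 18, and 18 > 16. Contradiction.

Unsatisfiable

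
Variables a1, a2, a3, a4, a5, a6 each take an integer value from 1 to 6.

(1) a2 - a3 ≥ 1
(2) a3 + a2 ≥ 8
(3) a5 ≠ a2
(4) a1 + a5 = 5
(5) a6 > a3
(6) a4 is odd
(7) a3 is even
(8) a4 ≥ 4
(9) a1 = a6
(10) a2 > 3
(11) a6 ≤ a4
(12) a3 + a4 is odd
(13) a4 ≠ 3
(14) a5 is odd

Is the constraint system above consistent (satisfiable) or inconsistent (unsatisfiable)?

Satisfiable

The assignment a1 = 4, a2 = 6, a3 = 2, a4 = 5, a5 = 1, a6 = 4 works:
  constraint 1 holds since a2 - a3 = 4.
  constraint 2 holds since a3 + a2 = 8.
The rest check out directly.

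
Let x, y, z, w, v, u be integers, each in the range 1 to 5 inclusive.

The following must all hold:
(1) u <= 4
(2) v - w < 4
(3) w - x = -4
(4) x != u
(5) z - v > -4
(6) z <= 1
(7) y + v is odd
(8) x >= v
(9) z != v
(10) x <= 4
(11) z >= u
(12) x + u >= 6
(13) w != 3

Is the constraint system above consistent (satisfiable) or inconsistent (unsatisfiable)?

From constraint 10: x ≤ 4. From constraints 6 and 11: u ≤ z ≤ 1. Hence x + u ≤ 5. But constraint 12 requires x + u ≥ 6, and 6 > 5. Contradiction.

Unsatisfiable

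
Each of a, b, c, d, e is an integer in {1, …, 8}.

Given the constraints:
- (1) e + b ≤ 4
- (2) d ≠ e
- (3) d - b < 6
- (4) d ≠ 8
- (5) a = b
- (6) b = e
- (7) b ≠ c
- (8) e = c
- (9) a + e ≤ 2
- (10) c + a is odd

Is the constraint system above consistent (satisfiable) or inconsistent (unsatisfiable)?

From constraints 6 and 8, b = e = c, so b = c. But constraint 7 says b ≠ c. Contradiction.

Unsatisfiable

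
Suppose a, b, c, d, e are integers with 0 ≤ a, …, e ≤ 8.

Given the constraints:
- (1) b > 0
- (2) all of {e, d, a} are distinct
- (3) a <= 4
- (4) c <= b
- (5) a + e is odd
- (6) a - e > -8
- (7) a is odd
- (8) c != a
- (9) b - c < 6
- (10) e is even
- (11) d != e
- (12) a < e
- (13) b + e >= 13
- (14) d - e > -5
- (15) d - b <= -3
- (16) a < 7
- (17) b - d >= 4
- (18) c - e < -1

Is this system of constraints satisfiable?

Satisfiable

Take a = 1, b = 8, c = 4, d = 3, e = 6. Then constraint 6: a - e = -5; constraint 9: b - c = 4, and every other listed constraint is also met.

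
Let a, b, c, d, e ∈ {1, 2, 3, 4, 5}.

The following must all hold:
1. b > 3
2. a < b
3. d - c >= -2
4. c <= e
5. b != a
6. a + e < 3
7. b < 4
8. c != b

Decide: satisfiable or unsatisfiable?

From constraint 1: b ≥ 4. From constraint 7: b ≤ 3. But 3 < 4, so no value of b works.

Unsatisfiable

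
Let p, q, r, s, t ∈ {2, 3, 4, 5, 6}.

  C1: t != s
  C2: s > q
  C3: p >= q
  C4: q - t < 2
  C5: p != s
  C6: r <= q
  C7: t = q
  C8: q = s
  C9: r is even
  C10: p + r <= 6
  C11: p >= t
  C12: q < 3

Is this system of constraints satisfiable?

From constraints 7 and 8, t = q = s, so t = s. But constraint 1 says t ≠ s. Contradiction.

Unsatisfiable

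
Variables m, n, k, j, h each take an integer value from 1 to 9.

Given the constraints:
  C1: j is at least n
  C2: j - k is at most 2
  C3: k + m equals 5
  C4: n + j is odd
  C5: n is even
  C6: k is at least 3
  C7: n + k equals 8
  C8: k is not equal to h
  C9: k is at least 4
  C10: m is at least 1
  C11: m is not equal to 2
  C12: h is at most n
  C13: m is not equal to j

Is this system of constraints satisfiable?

Satisfiable

Try m = 1, n = 4, k = 4, j = 5, h = 2.
Check constraint 2: j - k = 1; constraint 3: k + m = 5; constraint 7: n + k = 8. The remaining constraints are straightforward to verify.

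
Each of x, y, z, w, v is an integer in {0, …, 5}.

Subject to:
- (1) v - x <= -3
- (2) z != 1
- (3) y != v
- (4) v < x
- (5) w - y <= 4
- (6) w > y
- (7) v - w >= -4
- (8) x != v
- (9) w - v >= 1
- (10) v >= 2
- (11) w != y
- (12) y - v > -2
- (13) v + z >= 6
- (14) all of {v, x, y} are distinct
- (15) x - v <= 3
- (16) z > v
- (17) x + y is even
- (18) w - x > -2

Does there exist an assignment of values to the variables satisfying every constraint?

Try x = 5, y = 1, z = 5, w = 5, v = 2.
Check constraint 1: v - x = -3; constraint 5: w - y = 4; constraint 7: v - w = -3. The remaining constraints are straightforward to verify.

Satisfiable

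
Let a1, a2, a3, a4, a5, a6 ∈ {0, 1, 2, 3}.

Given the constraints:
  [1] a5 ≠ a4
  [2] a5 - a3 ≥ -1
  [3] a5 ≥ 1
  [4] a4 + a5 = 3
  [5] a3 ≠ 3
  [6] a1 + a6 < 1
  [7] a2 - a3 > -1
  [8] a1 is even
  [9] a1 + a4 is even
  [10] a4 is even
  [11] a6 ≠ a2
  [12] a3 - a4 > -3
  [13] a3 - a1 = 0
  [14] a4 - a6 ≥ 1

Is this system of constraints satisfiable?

Try a1 = 0, a2 = 2, a3 = 0, a4 = 2, a5 = 1, a6 = 0.
Check constraint 2: a5 - a3 = 1; constraint 4: a4 + a5 = 3. The remaining constraints are straightforward to verify.

Satisfiable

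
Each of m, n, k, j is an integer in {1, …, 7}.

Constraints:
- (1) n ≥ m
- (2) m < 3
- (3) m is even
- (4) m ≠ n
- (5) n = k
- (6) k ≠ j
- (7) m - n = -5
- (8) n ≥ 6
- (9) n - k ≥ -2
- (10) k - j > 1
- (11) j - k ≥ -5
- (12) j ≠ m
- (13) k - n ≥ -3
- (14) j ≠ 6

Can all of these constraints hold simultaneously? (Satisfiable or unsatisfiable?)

Satisfiable

The assignment m = 2, n = 7, k = 7, j = 5 works:
  constraint 7 holds since m - n = -5.
  constraint 9 holds since n - k = 0.
The rest check out directly.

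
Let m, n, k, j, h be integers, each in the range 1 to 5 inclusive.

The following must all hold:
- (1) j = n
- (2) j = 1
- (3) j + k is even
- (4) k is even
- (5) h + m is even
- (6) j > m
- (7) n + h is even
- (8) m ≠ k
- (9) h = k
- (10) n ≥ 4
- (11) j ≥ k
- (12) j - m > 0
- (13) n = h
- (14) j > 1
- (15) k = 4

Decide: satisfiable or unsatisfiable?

Unsatisfiable

Constraint 2 fixes j = 1 and constraint 15 fixes k = 4. Constraints 1, 9, and 13 give j = n = h = k, so j = k. But 1 ≠ 4 — contradiction.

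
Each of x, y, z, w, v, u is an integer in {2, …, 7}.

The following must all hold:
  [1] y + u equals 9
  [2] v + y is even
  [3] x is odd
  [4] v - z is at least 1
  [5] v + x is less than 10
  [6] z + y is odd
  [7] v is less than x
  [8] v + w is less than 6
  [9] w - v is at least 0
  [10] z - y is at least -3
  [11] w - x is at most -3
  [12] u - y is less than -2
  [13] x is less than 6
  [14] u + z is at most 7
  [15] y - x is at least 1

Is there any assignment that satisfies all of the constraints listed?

Constraints 4, 9, 10, 11, and 15 give v − z ≥ 1, z − y ≥ -3, y − x ≥ 1, x − w ≥ 3, w − v ≥ 0.
Adding all 5 inequalities: the left sides telescope to 0, and the right sides sum to 1 + (-3) + 1 + 3 + 0 = 2. So 0 ≥ 2, which is false.

Unsatisfiable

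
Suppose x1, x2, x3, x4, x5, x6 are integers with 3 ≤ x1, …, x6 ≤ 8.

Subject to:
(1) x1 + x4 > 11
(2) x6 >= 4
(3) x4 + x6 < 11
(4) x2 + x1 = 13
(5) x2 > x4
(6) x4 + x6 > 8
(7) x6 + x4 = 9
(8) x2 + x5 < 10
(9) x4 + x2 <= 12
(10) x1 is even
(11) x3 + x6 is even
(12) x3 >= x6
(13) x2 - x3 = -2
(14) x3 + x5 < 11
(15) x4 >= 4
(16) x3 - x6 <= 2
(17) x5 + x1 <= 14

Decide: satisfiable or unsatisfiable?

Satisfiable

Try x1 = 8, x2 = 5, x3 = 7, x4 = 4, x5 = 3, x6 = 5.
Check constraint 1: x1 + x4 = 12; constraint 3: x4 + x6 = 9; constraint 4: x2 + x1 = 13. The remaining constraints are straightforward to verify.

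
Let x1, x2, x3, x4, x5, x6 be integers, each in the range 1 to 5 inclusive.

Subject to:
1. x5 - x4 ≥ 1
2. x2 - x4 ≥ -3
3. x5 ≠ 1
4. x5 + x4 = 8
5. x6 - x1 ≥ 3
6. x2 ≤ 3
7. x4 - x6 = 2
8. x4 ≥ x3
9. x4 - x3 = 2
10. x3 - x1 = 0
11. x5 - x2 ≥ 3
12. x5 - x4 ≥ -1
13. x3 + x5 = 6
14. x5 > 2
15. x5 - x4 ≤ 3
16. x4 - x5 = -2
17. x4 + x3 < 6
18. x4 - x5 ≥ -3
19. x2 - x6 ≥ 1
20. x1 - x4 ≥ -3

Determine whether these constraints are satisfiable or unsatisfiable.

Constraints 5, 11, 15, 19, and 20 give x6 − x1 ≥ 3, x1 − x4 ≥ -3, x4 − x5 ≥ -3, x5 − x2 ≥ 3, x2 − x6 ≥ 1.
Adding all 5 inequalities: the left sides telescope to 0, and the right sides sum to 3 + (-3) + (-3) + 3 + 1 = 1. So 0 ≥ 1, which is false.

Unsatisfiable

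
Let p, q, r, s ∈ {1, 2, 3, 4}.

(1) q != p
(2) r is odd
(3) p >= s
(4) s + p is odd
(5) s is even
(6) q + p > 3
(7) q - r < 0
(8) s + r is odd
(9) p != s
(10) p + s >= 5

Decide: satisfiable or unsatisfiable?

Try p = 3, q = 1, r = 3, s = 2.
Check constraint 6: q + p = 4; constraint 7: q - r = -2. The remaining constraints are straightforward to verify.

Satisfiable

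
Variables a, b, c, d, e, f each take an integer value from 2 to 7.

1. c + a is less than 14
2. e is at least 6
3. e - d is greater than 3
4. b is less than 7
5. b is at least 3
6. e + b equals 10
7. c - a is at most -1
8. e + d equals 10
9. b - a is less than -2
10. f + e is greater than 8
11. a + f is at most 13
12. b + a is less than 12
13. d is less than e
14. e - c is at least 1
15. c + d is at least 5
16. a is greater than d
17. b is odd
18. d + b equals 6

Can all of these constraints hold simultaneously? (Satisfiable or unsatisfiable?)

Try a = 6, b = 3, c = 5, d = 3, e = 7, f = 4.
Check constraint 1: c + a = 11; constraint 3: e - d = 4; constraint 6: e + b = 10. The remaining constraints are straightforward to verify.

Satisfiable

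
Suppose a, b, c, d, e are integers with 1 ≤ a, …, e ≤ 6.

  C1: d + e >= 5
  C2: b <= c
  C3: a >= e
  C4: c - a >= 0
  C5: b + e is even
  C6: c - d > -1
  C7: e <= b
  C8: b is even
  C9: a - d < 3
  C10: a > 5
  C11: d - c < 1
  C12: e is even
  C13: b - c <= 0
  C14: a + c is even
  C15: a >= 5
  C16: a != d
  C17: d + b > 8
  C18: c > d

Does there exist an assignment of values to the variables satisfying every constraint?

Satisfiable

The assignment a = 6, b = 4, c = 6, d = 5, e = 2 works:
  constraint 1 holds since d + e = 7.
  constraint 4 holds since c - a = 0.
  constraint 6 holds since c - d = 1.
The rest check out directly.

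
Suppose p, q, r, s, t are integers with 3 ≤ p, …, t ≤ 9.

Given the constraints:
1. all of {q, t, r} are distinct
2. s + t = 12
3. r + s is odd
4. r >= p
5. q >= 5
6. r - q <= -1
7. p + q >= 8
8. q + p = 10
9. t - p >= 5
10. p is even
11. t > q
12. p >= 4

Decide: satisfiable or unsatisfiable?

Take p = 4, q = 6, r = 4, s = 3, t = 9. Then constraint 2: s + t = 12; constraint 6: r - q = -2; constraint 7: p + q = 10, and every other listed constraint is also met.

Satisfiable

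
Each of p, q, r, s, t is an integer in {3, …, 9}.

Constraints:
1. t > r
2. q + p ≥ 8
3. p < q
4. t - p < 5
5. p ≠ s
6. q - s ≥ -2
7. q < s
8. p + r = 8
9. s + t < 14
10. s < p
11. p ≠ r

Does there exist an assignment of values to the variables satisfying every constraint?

Constraints 3, 7, and 10 give q < s, s < p, p < q. Chaining: q < s < p < q, which forces q < q — impossible.

Unsatisfiable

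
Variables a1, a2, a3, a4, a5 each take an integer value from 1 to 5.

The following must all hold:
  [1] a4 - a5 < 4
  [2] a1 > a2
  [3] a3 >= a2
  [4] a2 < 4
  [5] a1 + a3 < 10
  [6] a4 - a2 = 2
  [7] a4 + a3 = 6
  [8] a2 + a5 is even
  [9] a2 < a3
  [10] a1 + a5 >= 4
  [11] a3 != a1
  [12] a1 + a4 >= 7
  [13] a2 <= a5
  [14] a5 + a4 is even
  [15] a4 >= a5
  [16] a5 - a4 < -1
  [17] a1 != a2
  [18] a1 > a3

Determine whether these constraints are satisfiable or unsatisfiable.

Satisfiable

One satisfying assignment is a1 = 5, a2 = 1, a3 = 3, a4 = 3, a5 = 1.
For the less obvious constraints — constraint 1: a4 - a5 = 2; constraint 5: a1 + a3 = 8 — and the others hold by inspection.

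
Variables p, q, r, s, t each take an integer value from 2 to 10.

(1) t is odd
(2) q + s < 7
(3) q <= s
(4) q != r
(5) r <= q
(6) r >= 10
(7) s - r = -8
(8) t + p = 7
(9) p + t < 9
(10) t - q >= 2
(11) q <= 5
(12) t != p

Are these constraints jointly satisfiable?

From constraint 6: r ≥ 10. From constraints 5 and 11: r ≤ q and q ≤ 5, so r ≤ 5. But 5 < 10, so no value of r works.

Unsatisfiable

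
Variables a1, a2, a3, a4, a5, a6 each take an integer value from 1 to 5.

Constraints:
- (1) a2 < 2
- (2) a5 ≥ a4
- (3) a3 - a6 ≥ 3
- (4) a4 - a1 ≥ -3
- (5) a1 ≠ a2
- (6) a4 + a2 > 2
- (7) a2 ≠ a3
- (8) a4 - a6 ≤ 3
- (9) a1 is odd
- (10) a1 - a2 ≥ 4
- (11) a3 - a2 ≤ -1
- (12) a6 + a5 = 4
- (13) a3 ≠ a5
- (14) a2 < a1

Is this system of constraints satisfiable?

Constraints 3, 4, 8, 10, and 11 give a2 − a3 ≥ 1, a3 − a6 ≥ 3, a6 − a4 ≥ -3, a4 − a1 ≥ -3, a1 − a2 ≥ 4.
Adding all 5 inequalities: the left sides telescope to 0, and the right sides sum to 1 + 3 + (-3) + (-3) + 4 = 2. So 0 ≥ 2, which is false.

Unsatisfiable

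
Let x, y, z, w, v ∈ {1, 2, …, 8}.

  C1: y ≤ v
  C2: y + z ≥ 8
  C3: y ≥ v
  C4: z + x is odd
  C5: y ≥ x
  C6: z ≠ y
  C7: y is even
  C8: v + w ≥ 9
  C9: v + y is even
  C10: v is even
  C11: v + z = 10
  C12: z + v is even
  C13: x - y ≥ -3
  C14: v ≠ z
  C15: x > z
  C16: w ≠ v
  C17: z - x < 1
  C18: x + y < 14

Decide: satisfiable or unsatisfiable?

Satisfiable

Try x = 5, y = 6, z = 4, w = 5, v = 6.
Check constraint 2: y + z = 10; constraint 8: v + w = 11. The remaining constraints are straightforward to verify.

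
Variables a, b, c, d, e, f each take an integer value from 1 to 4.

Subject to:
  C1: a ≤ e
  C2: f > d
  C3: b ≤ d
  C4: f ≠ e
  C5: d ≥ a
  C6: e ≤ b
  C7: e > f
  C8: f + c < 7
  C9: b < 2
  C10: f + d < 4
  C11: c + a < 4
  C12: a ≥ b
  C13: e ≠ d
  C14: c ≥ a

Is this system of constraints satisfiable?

Unsatisfiable

Constraints 2, 3, 6, and 7 give e ≤ b, b ≤ d, d < f, f < e. Chaining: e ≤ b ≤ d < f < e, which forces e < e — impossible.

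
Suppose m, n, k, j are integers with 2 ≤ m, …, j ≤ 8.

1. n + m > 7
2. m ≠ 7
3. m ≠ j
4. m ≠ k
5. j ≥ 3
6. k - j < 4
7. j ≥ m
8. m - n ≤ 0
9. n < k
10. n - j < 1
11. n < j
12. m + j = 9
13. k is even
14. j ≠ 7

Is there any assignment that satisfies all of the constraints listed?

One satisfying assignment is m = 4, n = 4, k = 8, j = 5.
For the less obvious constraints — constraint 1: n + m = 8; constraint 6: k - j = 3 — and the others hold by inspection.

Satisfiable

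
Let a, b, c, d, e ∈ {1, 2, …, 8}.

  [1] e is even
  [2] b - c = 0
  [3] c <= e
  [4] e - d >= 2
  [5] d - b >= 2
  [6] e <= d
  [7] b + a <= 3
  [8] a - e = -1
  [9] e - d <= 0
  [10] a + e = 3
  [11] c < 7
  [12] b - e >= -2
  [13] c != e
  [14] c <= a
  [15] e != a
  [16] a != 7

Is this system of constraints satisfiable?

Unsatisfiable

Constraints 4, 5, and 12 give b − e ≥ -2, e − d ≥ 2, d − b ≥ 2.
Adding all 3 inequalities: the left sides telescope to 0, and the right sides sum to (-2) + 2 + 2 = 2. So 0 ≥ 2, which is false.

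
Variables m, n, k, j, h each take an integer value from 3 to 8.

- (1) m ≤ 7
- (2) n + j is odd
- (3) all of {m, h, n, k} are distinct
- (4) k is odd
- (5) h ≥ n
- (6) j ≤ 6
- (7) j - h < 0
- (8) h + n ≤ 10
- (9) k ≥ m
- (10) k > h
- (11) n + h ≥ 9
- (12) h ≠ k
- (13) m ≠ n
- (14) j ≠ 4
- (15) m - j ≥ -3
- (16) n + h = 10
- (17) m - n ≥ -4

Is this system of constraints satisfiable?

Satisfiable

Take m = 3, n = 4, k = 7, j = 3, h = 6. Then constraint 7: j - h = -3; constraint 8: h + n = 10; constraint 11: n + h = 10, and every other listed constraint is also met.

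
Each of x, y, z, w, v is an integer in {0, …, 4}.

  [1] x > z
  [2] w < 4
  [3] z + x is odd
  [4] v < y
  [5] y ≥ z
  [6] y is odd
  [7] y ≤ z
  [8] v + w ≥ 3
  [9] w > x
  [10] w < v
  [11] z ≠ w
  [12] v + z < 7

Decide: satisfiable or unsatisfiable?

Constraints 1, 4, 7, 9, and 10 give y ≤ z, z < x, x < w, w < v, v < y. Chaining: y ≤ z < x < w < v < y, which forces y < y — impossible.

Unsatisfiable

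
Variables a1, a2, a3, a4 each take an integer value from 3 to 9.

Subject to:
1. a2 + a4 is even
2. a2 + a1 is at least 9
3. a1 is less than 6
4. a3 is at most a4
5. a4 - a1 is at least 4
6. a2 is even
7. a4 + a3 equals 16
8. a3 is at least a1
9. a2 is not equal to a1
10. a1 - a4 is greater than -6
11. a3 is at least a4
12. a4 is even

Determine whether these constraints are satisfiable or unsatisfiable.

Satisfiable

Setting (a1, a2, a3, a4) = (4, 8, 8, 8) satisfies everything: constraint 2: a2 + a1 = 12; constraint 5: a4 - a1 = 4, and the others follow.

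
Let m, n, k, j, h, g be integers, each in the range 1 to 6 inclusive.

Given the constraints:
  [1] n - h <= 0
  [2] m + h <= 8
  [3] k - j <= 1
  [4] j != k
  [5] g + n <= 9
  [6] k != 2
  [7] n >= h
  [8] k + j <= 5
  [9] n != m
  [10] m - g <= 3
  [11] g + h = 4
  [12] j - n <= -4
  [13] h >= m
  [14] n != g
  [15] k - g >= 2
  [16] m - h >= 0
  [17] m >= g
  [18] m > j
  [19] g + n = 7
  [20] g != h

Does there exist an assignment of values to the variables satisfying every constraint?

Constraints 1, 3, 10, 12, 15, and 16 give h − n ≥ 0, n − j ≥ 4, j − k ≥ -1, k − g ≥ 2, g − m ≥ -3, m − h ≥ 0.
Adding all 6 inequalities: the left sides telescope to 0, and the right sides sum to 0 + 4 + (-1) + 2 + (-3) + 0 = 2. So 0 ≥ 2, which is false.

Unsatisfiable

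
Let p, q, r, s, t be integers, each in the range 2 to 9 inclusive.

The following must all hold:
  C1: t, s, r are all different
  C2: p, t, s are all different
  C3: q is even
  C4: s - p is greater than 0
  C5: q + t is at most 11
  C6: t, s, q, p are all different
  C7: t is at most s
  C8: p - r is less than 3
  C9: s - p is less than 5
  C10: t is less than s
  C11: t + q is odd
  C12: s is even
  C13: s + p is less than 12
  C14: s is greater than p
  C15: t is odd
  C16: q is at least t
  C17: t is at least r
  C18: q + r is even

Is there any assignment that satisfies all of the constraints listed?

Satisfiable

The assignment p = 4, q = 8, r = 2, s = 6, t = 3 works:
  constraint 4 holds since s - p = 2.
  constraint 5 holds since q + t = 11.
  constraint 8 holds since p - r = 2.
The rest check out directly.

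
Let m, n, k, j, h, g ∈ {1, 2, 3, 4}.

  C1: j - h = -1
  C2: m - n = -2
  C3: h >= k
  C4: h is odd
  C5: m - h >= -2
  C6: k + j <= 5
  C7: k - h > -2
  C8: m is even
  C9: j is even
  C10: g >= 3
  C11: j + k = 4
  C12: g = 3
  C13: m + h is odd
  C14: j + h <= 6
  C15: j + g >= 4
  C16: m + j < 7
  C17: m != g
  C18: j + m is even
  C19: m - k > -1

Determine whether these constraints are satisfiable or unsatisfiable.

One satisfying assignment is m = 2, n = 4, k = 2, j = 2, h = 3, g = 3.
For the less obvious constraints — constraint 1: j - h = -1; constraint 2: m - n = -2 — and the others hold by inspection.

Satisfiable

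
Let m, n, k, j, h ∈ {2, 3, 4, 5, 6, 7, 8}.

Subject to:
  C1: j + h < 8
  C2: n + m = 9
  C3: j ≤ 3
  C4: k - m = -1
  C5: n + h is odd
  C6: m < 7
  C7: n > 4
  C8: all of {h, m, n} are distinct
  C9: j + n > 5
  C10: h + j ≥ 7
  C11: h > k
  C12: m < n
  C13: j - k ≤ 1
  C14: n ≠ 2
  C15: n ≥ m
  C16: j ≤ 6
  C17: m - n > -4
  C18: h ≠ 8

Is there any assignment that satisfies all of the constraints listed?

Satisfiable

Try m = 3, n = 6, k = 2, j = 2, h = 5.
Check constraint 1: j + h = 7; constraint 2: n + m = 9; constraint 4: k - m = -1. The remaining constraints are straightforward to verify.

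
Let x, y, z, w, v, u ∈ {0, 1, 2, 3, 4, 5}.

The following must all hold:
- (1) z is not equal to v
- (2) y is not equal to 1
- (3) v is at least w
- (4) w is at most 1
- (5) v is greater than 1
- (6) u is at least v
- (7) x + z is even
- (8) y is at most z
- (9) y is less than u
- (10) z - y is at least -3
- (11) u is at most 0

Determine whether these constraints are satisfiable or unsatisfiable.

Unsatisfiable

From constraint 5: v ≥ 2. From constraints 6 and 11: v ≤ u and u ≤ 0, so v ≤ 0. But 0 < 2, so no value of v works.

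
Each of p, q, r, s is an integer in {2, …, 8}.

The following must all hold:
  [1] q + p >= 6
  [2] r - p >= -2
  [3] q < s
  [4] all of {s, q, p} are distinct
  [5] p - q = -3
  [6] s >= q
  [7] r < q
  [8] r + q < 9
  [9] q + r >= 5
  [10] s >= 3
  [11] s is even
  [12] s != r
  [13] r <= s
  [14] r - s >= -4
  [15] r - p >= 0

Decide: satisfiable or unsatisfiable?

Setting (p, q, r, s) = (2, 5, 2, 6) satisfies everything: constraint 1: q + p = 7; constraint 2: r - p = 0, and the others follow.

Satisfiable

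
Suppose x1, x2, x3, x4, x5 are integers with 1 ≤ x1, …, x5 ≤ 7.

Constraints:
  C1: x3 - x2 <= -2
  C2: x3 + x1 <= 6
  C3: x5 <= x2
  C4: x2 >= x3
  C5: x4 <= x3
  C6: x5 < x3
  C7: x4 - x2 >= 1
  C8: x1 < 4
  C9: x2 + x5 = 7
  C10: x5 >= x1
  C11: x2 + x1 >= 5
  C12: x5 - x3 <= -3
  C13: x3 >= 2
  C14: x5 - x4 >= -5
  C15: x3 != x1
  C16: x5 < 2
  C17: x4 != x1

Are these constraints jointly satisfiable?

Constraints 1, 7, 12, and 14 give x4 − x2 ≥ 1, x2 − x3 ≥ 2, x3 − x5 ≥ 3, x5 − x4 ≥ -5.
Adding all 4 inequalities: the left sides telescope to 0, and the right sides sum to 1 + 2 + 3 + (-5) = 1. So 0 ≥ 1, which is false.

Unsatisfiable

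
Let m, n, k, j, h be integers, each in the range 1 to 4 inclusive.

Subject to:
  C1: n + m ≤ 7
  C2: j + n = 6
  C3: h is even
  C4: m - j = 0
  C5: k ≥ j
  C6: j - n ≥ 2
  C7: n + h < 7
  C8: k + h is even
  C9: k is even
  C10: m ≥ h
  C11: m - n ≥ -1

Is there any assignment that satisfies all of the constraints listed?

Satisfiable

Setting (m, n, k, j, h) = (4, 2, 4, 4, 4) satisfies everything: constraint 1: n + m = 6; constraint 2: j + n = 6; constraint 4: m - j = 0, and the others follow.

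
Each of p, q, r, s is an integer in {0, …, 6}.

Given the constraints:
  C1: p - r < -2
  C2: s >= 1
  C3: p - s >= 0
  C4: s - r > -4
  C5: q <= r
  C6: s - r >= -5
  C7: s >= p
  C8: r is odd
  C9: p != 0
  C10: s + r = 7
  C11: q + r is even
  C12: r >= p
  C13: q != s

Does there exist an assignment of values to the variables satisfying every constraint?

Satisfiable

Setting (p, q, r, s) = (2, 5, 5, 2) satisfies everything: constraint 1: p - r = -3; constraint 3: p - s = 0; constraint 4: s - r = -3, and the others follow.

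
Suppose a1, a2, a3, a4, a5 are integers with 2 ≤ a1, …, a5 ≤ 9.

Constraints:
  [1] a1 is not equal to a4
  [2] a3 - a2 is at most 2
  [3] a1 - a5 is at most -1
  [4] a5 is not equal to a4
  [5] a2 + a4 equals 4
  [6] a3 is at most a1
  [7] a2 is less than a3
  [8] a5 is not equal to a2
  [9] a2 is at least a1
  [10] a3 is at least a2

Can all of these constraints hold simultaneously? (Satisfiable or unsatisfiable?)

Constraints 6, 7, and 9 give a3 ≤ a1, a1 ≤ a2, a2 < a3. Chaining: a3 ≤ a1 ≤ a2 < a3, which forces a3 < a3 — impossible.

Unsatisfiable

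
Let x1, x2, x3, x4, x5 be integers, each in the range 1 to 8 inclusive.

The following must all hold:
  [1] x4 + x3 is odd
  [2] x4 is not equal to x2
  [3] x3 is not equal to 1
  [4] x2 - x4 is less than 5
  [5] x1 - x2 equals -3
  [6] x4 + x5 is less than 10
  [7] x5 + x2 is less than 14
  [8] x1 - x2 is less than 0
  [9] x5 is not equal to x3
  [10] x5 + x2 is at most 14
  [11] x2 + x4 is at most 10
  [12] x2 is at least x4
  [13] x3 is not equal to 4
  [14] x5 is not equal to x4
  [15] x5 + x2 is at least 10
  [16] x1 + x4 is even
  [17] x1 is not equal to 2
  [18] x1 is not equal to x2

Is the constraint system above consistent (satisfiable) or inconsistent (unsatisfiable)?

Satisfiable

One satisfying assignment is x1 = 3, x2 = 6, x3 = 8, x4 = 3, x5 = 5.
For the less obvious constraints — constraint 4: x2 - x4 = 3; constraint 5: x1 - x2 = -3; constraint 6: x4 + x5 = 8 — and the others hold by inspection.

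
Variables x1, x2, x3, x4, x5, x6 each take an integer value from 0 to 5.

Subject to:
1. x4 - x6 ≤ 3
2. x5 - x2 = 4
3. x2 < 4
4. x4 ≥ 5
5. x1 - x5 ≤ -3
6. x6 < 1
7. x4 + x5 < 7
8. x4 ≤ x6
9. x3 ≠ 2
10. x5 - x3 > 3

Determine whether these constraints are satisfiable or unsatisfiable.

From constraints 4 and 8: x6 ≥ x4 and x4 ≥ 5, so x6 ≥ 5. From constraint 6: x6 ≤ 0. But 0 < 5, so no value of x6 works.

Unsatisfiable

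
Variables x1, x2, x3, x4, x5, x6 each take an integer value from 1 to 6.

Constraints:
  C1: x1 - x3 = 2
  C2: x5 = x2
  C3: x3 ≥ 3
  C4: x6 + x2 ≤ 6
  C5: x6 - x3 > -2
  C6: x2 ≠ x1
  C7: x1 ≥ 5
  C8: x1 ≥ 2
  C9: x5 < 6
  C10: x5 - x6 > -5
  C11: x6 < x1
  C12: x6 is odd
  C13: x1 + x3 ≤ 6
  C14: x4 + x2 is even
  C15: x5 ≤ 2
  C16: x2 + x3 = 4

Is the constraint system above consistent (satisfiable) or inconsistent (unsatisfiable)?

Unsatisfiable

From constraint 7: x1 ≥ 5. From constraint 3: x3 ≥ 3. Hence x1 + x3 ≥ 8. But constraint 13 requires x1 + x3 ≤ 6, and 6 < 8. Contradiction.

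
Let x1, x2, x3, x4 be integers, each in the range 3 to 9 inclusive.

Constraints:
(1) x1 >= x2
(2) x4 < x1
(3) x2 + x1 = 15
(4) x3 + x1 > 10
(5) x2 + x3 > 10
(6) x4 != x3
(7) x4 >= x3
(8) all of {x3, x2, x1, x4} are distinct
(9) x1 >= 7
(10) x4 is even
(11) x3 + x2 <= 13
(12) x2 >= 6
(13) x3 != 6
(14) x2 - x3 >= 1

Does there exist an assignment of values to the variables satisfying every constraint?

Satisfiable

Try x1 = 8, x2 = 7, x3 = 4, x4 = 6.
Check constraint 3: x2 + x1 = 15; constraint 4: x3 + x1 = 12. The remaining constraints are straightforward to verify.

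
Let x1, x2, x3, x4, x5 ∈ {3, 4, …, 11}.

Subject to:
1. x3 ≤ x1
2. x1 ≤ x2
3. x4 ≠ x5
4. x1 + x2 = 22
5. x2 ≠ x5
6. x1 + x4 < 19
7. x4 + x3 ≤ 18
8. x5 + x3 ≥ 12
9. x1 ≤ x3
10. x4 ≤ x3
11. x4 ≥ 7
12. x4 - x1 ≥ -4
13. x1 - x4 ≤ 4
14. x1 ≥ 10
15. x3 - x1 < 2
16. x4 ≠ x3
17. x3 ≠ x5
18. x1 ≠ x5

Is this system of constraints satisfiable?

Satisfiable

One satisfying assignment is x1 = 11, x2 = 11, x3 = 11, x4 = 7, x5 = 4.
For the less obvious constraints — constraint 4: x1 + x2 = 22; constraint 6: x1 + x4 = 18; constraint 7: x4 + x3 = 18 — and the others hold by inspection.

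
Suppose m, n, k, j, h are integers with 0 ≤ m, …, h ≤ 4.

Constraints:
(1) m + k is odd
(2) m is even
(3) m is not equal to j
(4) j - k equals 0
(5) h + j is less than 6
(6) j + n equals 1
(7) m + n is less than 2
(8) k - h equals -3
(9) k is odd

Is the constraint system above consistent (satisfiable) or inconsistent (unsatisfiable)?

Take m = 0, n = 0, k = 1, j = 1, h = 4. Then constraint 4: j - k = 0; constraint 5: h + j = 5; constraint 6: j + n = 1, and every other listed constraint is also met.

Satisfiable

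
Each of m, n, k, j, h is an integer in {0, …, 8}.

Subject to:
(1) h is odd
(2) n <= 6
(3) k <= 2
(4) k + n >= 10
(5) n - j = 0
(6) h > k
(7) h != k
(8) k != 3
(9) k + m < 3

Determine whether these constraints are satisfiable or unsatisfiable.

Unsatisfiable

From constraint 3: k ≤ 2. From constraint 2: n ≤ 6. Hence k + n ≤ 8. But constraint 4 requires k + n ≥ 10, and 10 > 8. Contradiction.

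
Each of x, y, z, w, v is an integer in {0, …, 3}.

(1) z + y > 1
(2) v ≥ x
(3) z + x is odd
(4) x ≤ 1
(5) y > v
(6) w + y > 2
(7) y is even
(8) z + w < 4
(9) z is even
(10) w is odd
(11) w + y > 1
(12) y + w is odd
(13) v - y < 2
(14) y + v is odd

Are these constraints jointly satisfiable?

Satisfiable

One satisfying assignment is x = 1, y = 2, z = 2, w = 1, v = 1.
For the less obvious constraints — constraint 1: z + y = 4; constraint 6: w + y = 3 — and the others hold by inspection.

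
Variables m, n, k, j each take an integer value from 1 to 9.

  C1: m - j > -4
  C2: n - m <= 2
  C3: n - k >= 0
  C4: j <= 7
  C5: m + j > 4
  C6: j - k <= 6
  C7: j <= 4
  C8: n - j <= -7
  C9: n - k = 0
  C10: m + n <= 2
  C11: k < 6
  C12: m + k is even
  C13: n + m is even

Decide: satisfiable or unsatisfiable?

Unsatisfiable

Constraints 3, 6, and 8 give n − k ≥ 0, k − j ≥ -6, j − n ≥ 7.
Adding all 3 inequalities: the left sides telescope to 0, and the right sides sum to 0 + (-6) + 7 = 1. So 0 ≥ 1, which is false.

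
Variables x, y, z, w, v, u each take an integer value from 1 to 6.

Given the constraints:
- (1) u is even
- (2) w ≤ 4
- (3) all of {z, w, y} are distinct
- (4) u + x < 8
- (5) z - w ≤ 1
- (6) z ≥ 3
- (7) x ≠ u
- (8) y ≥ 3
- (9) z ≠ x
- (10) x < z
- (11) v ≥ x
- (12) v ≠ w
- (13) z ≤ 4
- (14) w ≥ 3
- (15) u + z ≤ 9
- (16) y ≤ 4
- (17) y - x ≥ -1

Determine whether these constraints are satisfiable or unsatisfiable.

Unsatisfiable

Constraints 2, 6, 8, 13, 14, and 16 confine each of z, w, y to the 2 values {3, 4}.
Constraint 3 requires all 3 of them to be distinct, but only 2 values are available — impossible by the pigeonhole principle.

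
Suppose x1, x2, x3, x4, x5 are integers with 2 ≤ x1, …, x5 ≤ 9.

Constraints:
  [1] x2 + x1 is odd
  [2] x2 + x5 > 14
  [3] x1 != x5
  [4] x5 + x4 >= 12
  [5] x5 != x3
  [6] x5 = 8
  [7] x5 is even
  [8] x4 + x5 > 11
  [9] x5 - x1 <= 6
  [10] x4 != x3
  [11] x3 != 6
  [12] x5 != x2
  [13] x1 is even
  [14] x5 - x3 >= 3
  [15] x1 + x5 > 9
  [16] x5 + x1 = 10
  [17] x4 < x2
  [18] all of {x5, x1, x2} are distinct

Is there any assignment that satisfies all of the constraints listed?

Satisfiable

Take x1 = 2, x2 = 9, x3 = 2, x4 = 5, x5 = 8. Then constraint 2: x2 + x5 = 17; constraint 4: x5 + x4 = 13; constraint 8: x4 + x5 = 13, and every other listed constraint is also met.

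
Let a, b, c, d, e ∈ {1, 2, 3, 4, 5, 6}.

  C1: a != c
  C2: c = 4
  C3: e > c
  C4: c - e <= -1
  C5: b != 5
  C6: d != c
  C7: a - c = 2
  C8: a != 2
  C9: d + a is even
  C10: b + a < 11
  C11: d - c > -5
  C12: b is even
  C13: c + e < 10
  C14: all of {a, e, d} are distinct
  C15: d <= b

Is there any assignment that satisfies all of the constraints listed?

The assignment a = 6, b = 2, c = 4, d = 2, e = 5 works:
  constraint 4 holds since c - e = -1.
  constraint 7 holds since a - c = 2.
  constraint 10 holds since b + a = 8.
The rest check out directly.

Satisfiable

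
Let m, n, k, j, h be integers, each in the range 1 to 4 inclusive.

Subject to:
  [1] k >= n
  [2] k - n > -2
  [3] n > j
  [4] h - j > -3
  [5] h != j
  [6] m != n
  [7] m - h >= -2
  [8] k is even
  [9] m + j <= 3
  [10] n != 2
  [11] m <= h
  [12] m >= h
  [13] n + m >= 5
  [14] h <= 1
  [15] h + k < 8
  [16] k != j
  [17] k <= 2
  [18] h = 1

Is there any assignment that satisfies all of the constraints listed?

From constraints 1 and 17: n ≤ k ≤ 2. From constraints 11 and 14: m ≤ h ≤ 1. Hence n + m ≤ 3. But constraint 13 requires n + m ≥ 5, and 5 > 3. Contradiction.

Unsatisfiable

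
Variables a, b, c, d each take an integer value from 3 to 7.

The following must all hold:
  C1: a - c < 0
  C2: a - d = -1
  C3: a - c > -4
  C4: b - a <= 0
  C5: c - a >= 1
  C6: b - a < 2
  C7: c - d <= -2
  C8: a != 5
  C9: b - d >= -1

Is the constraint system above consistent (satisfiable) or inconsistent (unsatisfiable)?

Unsatisfiable

Constraints 4, 5, 7, and 9 give a − b ≥ 0, b − d ≥ -1, d − c ≥ 2, c − a ≥ 1.
Adding all 4 inequalities: the left sides telescope to 0, and the right sides sum to 0 + (-1) + 2 + 1 = 2. So 0 ≥ 2, which is false.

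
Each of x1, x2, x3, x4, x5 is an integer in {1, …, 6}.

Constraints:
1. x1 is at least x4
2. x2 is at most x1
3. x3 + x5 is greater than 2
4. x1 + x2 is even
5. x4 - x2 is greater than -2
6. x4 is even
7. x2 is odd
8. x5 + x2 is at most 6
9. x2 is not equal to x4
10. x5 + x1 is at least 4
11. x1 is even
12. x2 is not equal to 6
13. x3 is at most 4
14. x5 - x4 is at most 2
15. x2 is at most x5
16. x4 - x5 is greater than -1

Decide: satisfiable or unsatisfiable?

Constraint 11 makes x1 even and constraint 7 makes x2 odd, so x1 + x2 must be odd. Constraint 4 says x1 + x2 is even — contradiction.

Unsatisfiable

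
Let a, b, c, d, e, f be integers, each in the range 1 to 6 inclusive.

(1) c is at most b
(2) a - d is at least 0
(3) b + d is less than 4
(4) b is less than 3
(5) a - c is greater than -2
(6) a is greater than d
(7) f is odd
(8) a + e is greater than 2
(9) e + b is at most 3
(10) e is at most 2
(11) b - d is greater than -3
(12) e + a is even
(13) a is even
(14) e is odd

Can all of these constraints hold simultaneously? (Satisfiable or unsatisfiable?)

Constraint 14 makes e odd and constraint 13 makes a even, so e + a must be odd. Constraint 12 says e + a is even — contradiction.

Unsatisfiable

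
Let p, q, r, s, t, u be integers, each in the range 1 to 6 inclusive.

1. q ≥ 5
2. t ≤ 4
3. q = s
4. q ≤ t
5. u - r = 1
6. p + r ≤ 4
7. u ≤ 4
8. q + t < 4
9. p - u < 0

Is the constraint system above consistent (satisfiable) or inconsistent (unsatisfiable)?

Unsatisfiable

From constraint 1: q ≥ 5. From constraints 2 and 4: q ≤ t and t ≤ 4, so q ≤ 4. But 4 < 5, so no value of q works.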